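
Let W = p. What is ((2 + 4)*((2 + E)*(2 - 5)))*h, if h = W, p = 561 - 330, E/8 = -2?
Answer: 58212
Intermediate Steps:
E = -16 (E = 8*(-2) = -16)
p = 231
W = 231
h = 231
((2 + 4)*((2 + E)*(2 - 5)))*h = ((2 + 4)*((2 - 16)*(2 - 5)))*231 = (6*(-14*(-3)))*231 = (6*42)*231 = 252*231 = 58212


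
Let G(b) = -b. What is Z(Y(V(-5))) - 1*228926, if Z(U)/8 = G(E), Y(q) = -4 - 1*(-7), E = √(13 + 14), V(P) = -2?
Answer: -228926 - 24*√3 ≈ -2.2897e+5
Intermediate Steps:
E = 3*√3 (E = √27 = 3*√3 ≈ 5.1962)
Y(q) = 3 (Y(q) = -4 + 7 = 3)
Z(U) = -24*√3 (Z(U) = 8*(-3*√3) = -24*√3)
Z(Y(V(-5))) - 1*228926 = -24*√3 - 1*228926 = -24*√3 - 228926 = -228926 - 24*√3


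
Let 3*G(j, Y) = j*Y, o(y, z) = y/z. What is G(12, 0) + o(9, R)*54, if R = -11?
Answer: -486/11 ≈ -44.182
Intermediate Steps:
G(j, Y) = Y*j/3 (G(j, Y) = (j*Y)/3 = (Y*j)/3 = Y*j/3)
G(12, 0) + o(9, R)*54 = (1/3)*0*12 + (9/(-11))*54 = 0 + (9*(-1/11))*54 = 0 - 9/11*54 = 0 - 486/11 = -486/11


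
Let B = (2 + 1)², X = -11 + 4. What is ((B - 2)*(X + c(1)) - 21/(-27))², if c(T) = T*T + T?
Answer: 94864/81 ≈ 1171.2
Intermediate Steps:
c(T) = T + T² (c(T) = T² + T = T + T²)
X = -7
B = 9 (B = 3² = 9)
((B - 2)*(X + c(1)) - 21/(-27))² = ((9 - 2)*(-7 + 1*(1 + 1)) - 21/(-27))² = (7*(-7 + 1*2) - 21*(-1/27))² = (7*(-7 + 2) + 7/9)² = (7*(-5) + 7/9)² = (-35 + 7/9)² = (-308/9)² = 94864/81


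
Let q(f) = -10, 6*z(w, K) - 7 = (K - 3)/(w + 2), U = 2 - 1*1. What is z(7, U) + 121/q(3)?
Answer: -1481/135 ≈ -10.970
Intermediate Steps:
U = 1 (U = 2 - 1 = 1)
z(w, K) = 7/6 + (-3 + K)/(6*(2 + w)) (z(w, K) = 7/6 + ((K - 3)/(w + 2))/6 = 7/6 + ((-3 + K)/(2 + w))/6 = 7/6 + (-3 + K)/(6*(2 + w)))
z(7, U) + 121/q(3) = (11 + 1 + 7*7)/(6*(2 + 7)) + 121/(-10) = (1/6)*(11 + 1 + 49)/9 + 121*(-1/10) = (1/6)*(1/9)*61 - 121/10 = 61/54 - 121/10 = -1481/135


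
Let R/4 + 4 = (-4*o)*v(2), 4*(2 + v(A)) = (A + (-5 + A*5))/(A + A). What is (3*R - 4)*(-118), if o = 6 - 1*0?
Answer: -46964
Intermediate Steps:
v(A) = -2 + (-5 + 6*A)/(8*A) (v(A) = -2 + ((A + (-5 + A*5))/(A + A))/4 = -2 + ((A + (-5 + 5*A))/((2*A)))/4 = -2 + ((-5 + 6*A)*(1/(2*A)))/4 = -2 + ((-5 + 6*A)/(2*A))/4 = -2 + (-5 + 6*A)/(8*A))
o = 6 (o = 6 + 0 = 6)
R = 134 (R = -16 + 4*((-4*6)*((5/8)*(-1 - 2*2)/2)) = -16 + 4*(-15*(-1 - 4)/2) = -16 + 4*(-15*(-5)/2) = -16 + 4*(-24*(-25/16)) = -16 + 4*(75/2) = -16 + 150 = 134)
(3*R - 4)*(-118) = (3*134 - 4)*(-118) = (402 - 4)*(-118) = 398*(-118) = -46964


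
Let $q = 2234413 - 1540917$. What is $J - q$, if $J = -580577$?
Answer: $-1274073$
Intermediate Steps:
$q = 693496$ ($q = 2234413 - 1540917 = 693496$)
$J - q = -580577 - 693496 = -1274073$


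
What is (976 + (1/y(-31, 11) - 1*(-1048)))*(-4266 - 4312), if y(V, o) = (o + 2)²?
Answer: -2934164946/169 ≈ -1.7362e+7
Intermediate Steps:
y(V, o) = (2 + o)²
(976 + (1/y(-31, 11) - 1*(-1048)))*(-4266 - 4312) = (976 + (1/((2 + 11)²) - 1*(-1048)))*(-4266 - 4312) = (976 + (1/(13²) + 1048))*(-8578) = (976 + (1/169 + 1048))*(-8578) = (976 + 177113/169)*(-8578) = (342057/169)*(-8578) = -2934164946/169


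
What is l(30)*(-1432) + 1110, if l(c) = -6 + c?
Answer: -33258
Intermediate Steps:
l(30)*(-1432) + 1110 = (-6 + 30)*(-1432) + 1110 = 24*(-1432) + 1110 = -34368 + 1110 = -33258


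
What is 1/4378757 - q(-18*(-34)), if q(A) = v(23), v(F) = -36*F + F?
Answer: 3524899386/4378757 ≈ 805.00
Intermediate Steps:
v(F) = -35*F
q(A) = -805 (q(A) = -35*23 = -805)
1/4378757 - q(-18*(-34)) = 1/4378757 - 1*(-805) = 1/4378757 + 805 = 3524899386/4378757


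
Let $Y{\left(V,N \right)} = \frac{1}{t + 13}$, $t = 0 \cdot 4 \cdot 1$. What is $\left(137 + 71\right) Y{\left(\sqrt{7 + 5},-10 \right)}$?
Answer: $16$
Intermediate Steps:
$t = 0$ ($t = 0 \cdot 1 = 0$)
$Y{\left(V,N \right)} = \frac{1}{13}$ ($Y{\left(V,N \right)} = \frac{1}{0 + 13} = \frac{1}{13}$)
$\left(137 + 71\right) Y{\left(\sqrt{7 + 5},-10 \right)} = \left(137 + 71\right) \frac{1}{13} = 208 \cdot \frac{1}{13} = 16$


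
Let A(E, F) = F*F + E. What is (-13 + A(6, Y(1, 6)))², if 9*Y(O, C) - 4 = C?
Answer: 218089/6561 ≈ 33.240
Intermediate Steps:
Y(O, C) = 4/9 + C/9
A(E, F) = E + F² (A(E, F) = F² + E = E + F²)
(-13 + A(6, Y(1, 6)))² = (-13 + (6 + (4/9 + (⅑)*6)²))² = (-13 + (6 + (4/9 + ⅔)²))² = (-13 + (6 + (10/9)²))² = (-13 + (6 + 100/81))² = (-13 + 586/81)² = (-467/81)² = 218089/6561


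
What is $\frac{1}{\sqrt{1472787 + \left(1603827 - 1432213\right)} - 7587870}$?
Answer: $- \frac{7587870}{57575769492499} - \frac{\sqrt{1644401}}{57575769492499} \approx -1.3181 \cdot 10^{-7}$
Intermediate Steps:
$\frac{1}{\sqrt{1472787 + \left(1603827 - 1432213\right)} - 7587870} = \frac{1}{\sqrt{1472787 + 171614} - 7587870} = \frac{1}{\sqrt{1644401} - 7587870} = \frac{1}{-7587870 + \sqrt{1644401}}$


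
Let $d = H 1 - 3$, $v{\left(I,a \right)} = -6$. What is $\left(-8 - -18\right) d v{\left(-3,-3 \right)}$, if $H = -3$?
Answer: $360$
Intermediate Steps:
$d = -6$ ($d = \left(-3\right) 1 - 3 = -3 - 3 = -6$)
$\left(-8 - -18\right) d v{\left(-3,-3 \right)} = \left(-8 - -18\right) \left(-6\right) \left(-6\right) = \left(-8 + 18\right) \left(-6\right) \left(-6\right) = 10 \left(-6\right) \left(-6\right) = \left(-60\right) \left(-6\right) = 360$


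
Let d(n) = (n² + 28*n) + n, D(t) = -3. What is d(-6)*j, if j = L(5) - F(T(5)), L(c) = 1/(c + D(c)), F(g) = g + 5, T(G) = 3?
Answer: 1035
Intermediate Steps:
F(g) = 5 + g
d(n) = n² + 29*n
L(c) = 1/(-3 + c) (L(c) = 1/(c - 3) = 1/(-3 + c))
j = -15/2 (j = 1/(-3 + 5) - (5 + 3) = 1/2 - 1*8 = ½ - 8 = -15/2 ≈ -7.5000)
d(-6)*j = -6*(29 - 6)*(-15/2) = -6*23*(-15/2) = -138*(-15/2) = 1035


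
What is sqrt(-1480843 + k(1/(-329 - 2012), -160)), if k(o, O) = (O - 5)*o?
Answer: I*sqrt(8115435370618)/2341 ≈ 1216.9*I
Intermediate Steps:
k(o, O) = o*(-5 + O) (k(o, O) = (-5 + O)*o = o*(-5 + O))
sqrt(-1480843 + k(1/(-329 - 2012), -160)) = sqrt(-1480843 + (-5 - 160)/(-329 - 2012)) = sqrt(-1480843 - 165/(-2341)) = sqrt(-1480843 - 1/2341*(-165)) = sqrt(-1480843 + 165/2341) = sqrt(-3466653298/2341) = I*sqrt(8115435370618)/2341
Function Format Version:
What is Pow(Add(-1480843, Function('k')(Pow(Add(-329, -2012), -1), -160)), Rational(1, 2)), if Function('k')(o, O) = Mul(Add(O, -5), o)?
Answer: Mul(Rational(1, 2341), I, Pow(8115435370618, Rational(1, 2))) ≈ Mul(1216.9, I)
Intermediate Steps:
Function('k')(o, O) = Mul(o, Add(-5, O)) (Function('k')(o, O) = Mul(Add(-5, O), o) = Mul(o, Add(-5, O)))
Pow(Add(-1480843, Function('k')(Pow(Add(-329, -2012), -1), -160)), Rational(1, 2)) = Pow(Add(-1480843, Mul(Pow(Add(-329, -2012), -1), Add(-5, -160))), Rational(1, 2)) = Pow(Add(-1480843, Mul(Pow(-2341, -1), -165)), Rational(1, 2)) = Pow(Add(-1480843, Mul(Rational(-1, 2341), -165)), Rational(1, 2)) = Pow(Add(-1480843, Rational(165, 2341)), Rational(1, 2)) = Pow(Rational(-3466653298, 2341), Rational(1, 2)) = Mul(Rational(1, 2341), I, Pow(8115435370618, Rational(1, 2)))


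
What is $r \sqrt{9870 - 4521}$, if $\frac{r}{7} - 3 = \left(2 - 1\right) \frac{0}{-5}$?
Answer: $21 \sqrt{5349} \approx 1535.9$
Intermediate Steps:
$r = 21$ ($r = 21 + 7 \left(2 - 1\right) \frac{0}{-5} = 21 + 7 \cdot 1 \cdot 0 \left(- \frac{1}{5}\right) = 21 + 7 \cdot 1 \cdot 0 = 21 + 7 \cdot 0 = 21 + 0 = 21$)
$r \sqrt{9870 - 4521} = 21 \sqrt{9870 - 4521} = 21 \sqrt{5349}$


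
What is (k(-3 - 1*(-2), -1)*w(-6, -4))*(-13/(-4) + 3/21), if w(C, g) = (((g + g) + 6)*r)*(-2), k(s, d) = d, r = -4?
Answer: 380/7 ≈ 54.286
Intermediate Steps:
w(C, g) = 48 + 16*g (w(C, g) = (((g + g) + 6)*(-4))*(-2) = ((2*g + 6)*(-4))*(-2) = ((6 + 2*g)*(-4))*(-2) = (-24 - 8*g)*(-2) = 48 + 16*g)
(k(-3 - 1*(-2), -1)*w(-6, -4))*(-13/(-4) + 3/21) = (-(48 + 16*(-4)))*(-13/(-4) + 3/21) = (-(48 - 64))*(-13*(-¼) + 3*(1/21)) = (-1*(-16))*(13/4 + ⅐) = 16*(95/28) = 380/7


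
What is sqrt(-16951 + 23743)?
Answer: 2*sqrt(1698) ≈ 82.414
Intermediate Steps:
sqrt(-16951 + 23743) = sqrt(6792) = 2*sqrt(1698)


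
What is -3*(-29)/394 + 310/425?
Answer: 31823/33490 ≈ 0.95022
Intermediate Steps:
-3*(-29)/394 + 310/425 = 87*(1/394) + 310*(1/425) = 87/394 + 62/85 = 31823/33490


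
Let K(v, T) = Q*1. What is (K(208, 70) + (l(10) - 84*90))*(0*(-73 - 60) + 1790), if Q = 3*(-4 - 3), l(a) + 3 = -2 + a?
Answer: -13561040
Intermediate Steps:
l(a) = -5 + a (l(a) = -3 + (-2 + a) = -5 + a)
Q = -21 (Q = 3*(-7) = -21)
K(v, T) = -21 (K(v, T) = -21*1 = -21)
(K(208, 70) + (l(10) - 84*90))*(0*(-73 - 60) + 1790) = (-21 + ((-5 + 10) - 84*90))*(0*(-73 - 60) + 1790) = (-21 + (5 - 7560))*(0*(-133) + 1790) = (-21 - 7555)*(0 + 1790) = -7576*1790 = -13561040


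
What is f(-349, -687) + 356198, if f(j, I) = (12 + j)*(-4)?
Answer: 357546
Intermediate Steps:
f(j, I) = -48 - 4*j
f(-349, -687) + 356198 = (-48 - 4*(-349)) + 356198 = (-48 + 1396) + 356198 = 1348 + 356198 = 357546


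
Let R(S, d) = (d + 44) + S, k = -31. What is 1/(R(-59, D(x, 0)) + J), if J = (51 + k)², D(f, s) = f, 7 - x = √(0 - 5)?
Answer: 392/153669 + I*√5/153669 ≈ 0.0025509 + 1.4551e-5*I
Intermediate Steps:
x = 7 - I*√5 (x = 7 - √(0 - 5) = 7 - √(-5) = 7 - I*√5 ≈ 7.0 - 2.2361*I)
R(S, d) = 44 + S + d (R(S, d) = (44 + d) + S = 44 + S + d)
J = 400 (J = (51 - 31)² = 20² = 400)
1/(R(-59, D(x, 0)) + J) = 1/((44 - 59 + (7 - I*√5)) + 400) = 1/((-8 - I*√5) + 400) = 1/(392 - I*√5)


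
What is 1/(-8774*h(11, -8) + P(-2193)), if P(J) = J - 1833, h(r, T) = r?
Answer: -1/100540 ≈ -9.9463e-6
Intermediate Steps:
P(J) = -1833 + J
1/(-8774*h(11, -8) + P(-2193)) = 1/(-8774*11 + (-1833 - 2193)) = 1/(-96514 - 4026) = 1/(-100540) = -1/100540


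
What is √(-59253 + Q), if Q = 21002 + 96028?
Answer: √57777 ≈ 240.37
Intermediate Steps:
Q = 117030
√(-59253 + Q) = √(-59253 + 117030) = √57777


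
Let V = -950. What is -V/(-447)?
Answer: -950/447 ≈ -2.1253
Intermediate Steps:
-V/(-447) = -1*(-950)/(-447) = 950*(-1/447) = -950/447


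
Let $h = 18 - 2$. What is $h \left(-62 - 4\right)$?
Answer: $-1056$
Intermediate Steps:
$h = 16$
$h \left(-62 - 4\right) = 16 \left(-62 - 4\right) = 16 \left(-66\right) = -1056$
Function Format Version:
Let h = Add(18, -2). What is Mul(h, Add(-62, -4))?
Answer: -1056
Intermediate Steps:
h = 16
Mul(h, Add(-62, -4)) = Mul(16, Add(-62, -4)) = Mul(16, -66) = -1056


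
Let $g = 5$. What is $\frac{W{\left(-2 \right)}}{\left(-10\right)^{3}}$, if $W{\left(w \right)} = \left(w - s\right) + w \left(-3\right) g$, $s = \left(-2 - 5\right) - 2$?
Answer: $- \frac{37}{1000} \approx -0.037$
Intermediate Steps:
$s = -9$ ($s = -7 - 2 = -9$)
$W{\left(w \right)} = 9 - 14 w$ ($W{\left(w \right)} = \left(w - -9\right) + w \left(-3\right) 5 = \left(w + 9\right) + - 3 w 5 = \left(9 + w\right) - 15 w = 9 - 14 w$)
$\frac{W{\left(-2 \right)}}{\left(-10\right)^{3}} = \frac{9 - -28}{\left(-10\right)^{3}} = \frac{9 + 28}{-1000} = \left(- \frac{1}{1000}\right) 37 = - \frac{37}{1000}$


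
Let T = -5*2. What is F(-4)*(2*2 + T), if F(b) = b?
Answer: 24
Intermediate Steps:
T = -10
F(-4)*(2*2 + T) = -4*(2*2 - 10) = -4*(4 - 10) = -4*(-6) = 24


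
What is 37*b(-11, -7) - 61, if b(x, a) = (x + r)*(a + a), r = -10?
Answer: 10817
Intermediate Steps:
b(x, a) = 2*a*(-10 + x) (b(x, a) = (x - 10)*(a + a) = (-10 + x)*(2*a) = 2*a*(-10 + x))
37*b(-11, -7) - 61 = 37*(2*(-7)*(-10 - 11)) - 61 = 37*(2*(-7)*(-21)) - 61 = 37*294 - 61 = 10878 - 61 = 10817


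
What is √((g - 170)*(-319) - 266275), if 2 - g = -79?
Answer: 2*I*√59471 ≈ 487.73*I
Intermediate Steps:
g = 81 (g = 2 - 1*(-79) = 2 + 79 = 81)
√((g - 170)*(-319) - 266275) = √((81 - 170)*(-319) - 266275) = √(-89*(-319) - 266275) = √(28391 - 266275) = √(-237884) = 2*I*√59471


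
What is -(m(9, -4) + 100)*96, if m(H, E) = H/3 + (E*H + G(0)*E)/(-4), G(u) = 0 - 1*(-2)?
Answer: -10944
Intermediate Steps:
G(u) = 2 (G(u) = 0 + 2 = 2)
m(H, E) = -E/2 + H/3 - E*H/4 (m(H, E) = H/3 + (E*H + 2*E)/(-4) = H*(⅓) + (2*E + E*H)*(-¼) = H/3 + (-E/2 - E*H/4) = -E/2 + H/3 - E*H/4)
-(m(9, -4) + 100)*96 = -((-½*(-4) + (⅓)*9 - ¼*(-4)*9) + 100)*96 = -((2 + 3 + 9) + 100)*96 = -(14 + 100)*96 = -114*96 = -1*10944 = -10944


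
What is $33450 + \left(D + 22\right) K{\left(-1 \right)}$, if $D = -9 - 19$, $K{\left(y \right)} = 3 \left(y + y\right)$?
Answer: $33486$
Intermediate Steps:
$K{\left(y \right)} = 6 y$ ($K{\left(y \right)} = 3 \cdot 2 y = 6 y$)
$D = -28$ ($D = -9 - 19 = -28$)
$33450 + \left(D + 22\right) K{\left(-1 \right)} = 33450 + \left(-28 + 22\right) 6 \left(-1\right) = 33450 - -36 = 33450 + 36 = 33486$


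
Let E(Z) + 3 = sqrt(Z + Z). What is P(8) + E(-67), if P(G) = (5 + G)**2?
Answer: 166 + I*sqrt(134) ≈ 166.0 + 11.576*I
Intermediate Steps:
E(Z) = -3 + sqrt(2)*sqrt(Z) (E(Z) = -3 + sqrt(Z + Z) = -3 + sqrt(2*Z) = -3 + sqrt(2)*sqrt(Z))
P(8) + E(-67) = (5 + 8)**2 + (-3 + sqrt(2)*sqrt(-67)) = 13**2 + (-3 + sqrt(2)*(I*sqrt(67))) = 169 + (-3 + I*sqrt(134)) = 166 + I*sqrt(134)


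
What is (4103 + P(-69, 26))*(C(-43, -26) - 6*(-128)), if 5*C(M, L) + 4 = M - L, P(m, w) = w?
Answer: 15768651/5 ≈ 3.1537e+6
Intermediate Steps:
C(M, L) = -4/5 - L/5 + M/5 (C(M, L) = -4/5 + (M - L)/5 = -4/5 + (-L/5 + M/5) = -4/5 - L/5 + M/5)
(4103 + P(-69, 26))*(C(-43, -26) - 6*(-128)) = (4103 + 26)*((-4/5 - 1/5*(-26) + (1/5)*(-43)) - 6*(-128)) = 4129*((-4/5 + 26/5 - 43/5) + 768) = 4129*(-21/5 + 768) = 4129*(3819/5) = 15768651/5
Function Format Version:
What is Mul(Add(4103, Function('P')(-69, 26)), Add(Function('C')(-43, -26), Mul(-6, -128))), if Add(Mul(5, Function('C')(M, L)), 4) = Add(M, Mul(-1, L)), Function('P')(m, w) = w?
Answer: Rational(15768651, 5) ≈ 3.1537e+6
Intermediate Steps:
Function('C')(M, L) = Add(Rational(-4, 5), Mul(Rational(-1, 5), L), Mul(Rational(1, 5), M)) (Function('C')(M, L) = Add(Rational(-4, 5), Mul(Rational(1, 5), Add(M, Mul(-1, L)))) = Add(Rational(-4, 5), Add(Mul(Rational(-1, 5), L), Mul(Rational(1, 5), M))) = Add(Rational(-4, 5), Mul(Rational(-1, 5), L), Mul(Rational(1, 5), M)))
Mul(Add(4103, Function('P')(-69, 26)), Add(Function('C')(-43, -26), Mul(-6, -128))) = Mul(Add(4103, 26), Add(Add(Rational(-4, 5), Mul(Rational(-1, 5), -26), Mul(Rational(1, 5), -43)), Mul(-6, -128))) = Mul(4129, Add(Add(Rational(-4, 5), Rational(26, 5), Rational(-43, 5)), 768)) = Mul(4129, Add(Rational(-21, 5), 768)) = Mul(4129, Rational(3819, 5)) = Rational(15768651, 5)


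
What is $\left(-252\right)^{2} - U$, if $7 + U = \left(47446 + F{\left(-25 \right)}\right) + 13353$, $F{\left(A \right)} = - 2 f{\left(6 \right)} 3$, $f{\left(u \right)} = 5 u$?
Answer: $2892$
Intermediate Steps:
$F{\left(A \right)} = -180$ ($F{\left(A \right)} = - 2 \cdot 5 \cdot 6 \cdot 3 = \left(-2\right) 30 \cdot 3 = \left(-60\right) 3 = -180$)
$U = 60612$ ($U = -7 + \left(\left(47446 - 180\right) + 13353\right) = -7 + \left(47266 + 13353\right) = -7 + 60619 = 60612$)
$\left(-252\right)^{2} - U = \left(-252\right)^{2} - 60612 = 63504 - 60612 = 2892$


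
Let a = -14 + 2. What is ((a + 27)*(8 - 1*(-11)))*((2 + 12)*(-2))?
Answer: -7980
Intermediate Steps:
a = -12
((a + 27)*(8 - 1*(-11)))*((2 + 12)*(-2)) = ((-12 + 27)*(8 - 1*(-11)))*((2 + 12)*(-2)) = (15*(8 + 11))*(14*(-2)) = (15*19)*(-28) = 285*(-28) = -7980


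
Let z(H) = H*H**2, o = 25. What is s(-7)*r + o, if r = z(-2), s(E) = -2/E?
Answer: 159/7 ≈ 22.714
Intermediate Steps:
z(H) = H**3
r = -8 (r = (-2)**3 = -8)
s(-7)*r + o = -2/(-7)*(-8) + 25 = -2*(-1/7)*(-8) + 25 = (2/7)*(-8) + 25 = -16/7 + 25 = 159/7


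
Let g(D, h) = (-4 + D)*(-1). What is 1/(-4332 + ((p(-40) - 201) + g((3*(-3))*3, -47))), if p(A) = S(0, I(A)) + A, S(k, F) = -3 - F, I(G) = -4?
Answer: -1/4541 ≈ -0.00022022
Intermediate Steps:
p(A) = 1 + A (p(A) = (-3 - 1*(-4)) + A = (-3 + 4) + A = 1 + A)
g(D, h) = 4 - D
1/(-4332 + ((p(-40) - 201) + g((3*(-3))*3, -47))) = 1/(-4332 + (((1 - 40) - 201) + (4 - 3*(-3)*3))) = 1/(-4332 + ((-39 - 201) + (4 - (-9)*3))) = 1/(-4332 + (-240 + (4 - 1*(-27)))) = 1/(-4332 + (-240 + (4 + 27))) = 1/(-4332 + (-240 + 31)) = 1/(-4332 - 209) = 1/(-4541) = -1/4541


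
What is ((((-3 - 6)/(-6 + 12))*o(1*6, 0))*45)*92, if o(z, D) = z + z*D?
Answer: -37260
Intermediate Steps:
o(z, D) = z + D*z
((((-3 - 6)/(-6 + 12))*o(1*6, 0))*45)*92 = ((((-3 - 6)/(-6 + 12))*((1*6)*(1 + 0)))*45)*92 = (((-9/6)*(6*1))*45)*92 = ((-9*⅙*6)*45)*92 = (-3/2*6*45)*92 = -9*45*92 = -405*92 = -37260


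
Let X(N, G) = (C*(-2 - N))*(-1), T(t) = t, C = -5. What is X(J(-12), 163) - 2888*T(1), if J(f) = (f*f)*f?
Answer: 5742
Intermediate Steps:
J(f) = f³ (J(f) = f²*f = f³)
X(N, G) = -10 - 5*N (X(N, G) = -5*(-2 - N)*(-1) = (10 + 5*N)*(-1) = -10 - 5*N)
X(J(-12), 163) - 2888*T(1) = (-10 - 5*(-12)³) - 2888*1 = (-10 - 5*(-1728)) - 2888 = (-10 + 8640) - 2888 = 8630 - 2888 = 5742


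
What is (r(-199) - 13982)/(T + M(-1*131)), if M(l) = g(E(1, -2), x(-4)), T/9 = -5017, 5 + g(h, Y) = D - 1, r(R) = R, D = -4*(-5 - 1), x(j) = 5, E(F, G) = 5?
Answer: 4727/15045 ≈ 0.31419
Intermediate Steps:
D = 24 (D = -4*(-6) = 24)
g(h, Y) = 18 (g(h, Y) = -5 + (24 - 1) = -5 + 23 = 18)
T = -45153 (T = 9*(-5017) = -45153)
M(l) = 18
(r(-199) - 13982)/(T + M(-1*131)) = (-199 - 13982)/(-45153 + 18) = -14181/(-45135) = -14181*(-1/45135) = 4727/15045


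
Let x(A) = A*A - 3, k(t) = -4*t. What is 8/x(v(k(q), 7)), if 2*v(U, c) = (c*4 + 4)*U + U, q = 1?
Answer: 8/4353 ≈ 0.0018378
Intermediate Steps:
v(U, c) = U/2 + U*(4 + 4*c)/2 (v(U, c) = ((c*4 + 4)*U + U)/2 = ((4*c + 4)*U + U)/2 = ((4 + 4*c)*U + U)/2 = (U*(4 + 4*c) + U)/2 = (U + U*(4 + 4*c))/2 = U/2 + U*(4 + 4*c)/2)
x(A) = -3 + A**2 (x(A) = A**2 - 3 = -3 + A**2)
8/x(v(k(q), 7)) = 8/(-3 + ((-4*1)*(5 + 4*7)/2)**2) = 8/(-3 + ((1/2)*(-4)*(5 + 28))**2) = 8/(-3 + ((1/2)*(-4)*33)**2) = 8/(-3 + (-66)**2) = 8/(-3 + 4356) = 8/4353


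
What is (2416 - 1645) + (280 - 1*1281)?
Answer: -230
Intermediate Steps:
(2416 - 1645) + (280 - 1*1281) = 771 + (280 - 1281) = 771 - 1001 = -230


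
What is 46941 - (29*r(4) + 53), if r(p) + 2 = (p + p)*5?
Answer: 45786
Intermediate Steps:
r(p) = -2 + 10*p (r(p) = -2 + (p + p)*5 = -2 + (2*p)*5 = -2 + 10*p)
46941 - (29*r(4) + 53) = 46941 - (29*(-2 + 10*4) + 53) = 46941 - (29*(-2 + 40) + 53) = 46941 - (29*38 + 53) = 46941 - (1102 + 53) = 46941 - 1*1155 = 46941 - 1155 = 45786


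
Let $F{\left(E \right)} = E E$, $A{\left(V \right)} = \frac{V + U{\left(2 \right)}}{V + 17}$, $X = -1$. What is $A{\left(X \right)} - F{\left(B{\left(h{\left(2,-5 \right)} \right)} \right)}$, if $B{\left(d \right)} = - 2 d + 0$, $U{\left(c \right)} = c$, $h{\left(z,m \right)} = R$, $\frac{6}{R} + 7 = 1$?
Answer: $- \frac{63}{16} \approx -3.9375$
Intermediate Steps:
$R = -1$ ($R = \frac{6}{-7 + 1} = \frac{6}{-6} = 6 \left(- \frac{1}{6}\right) = -1$)
$h{\left(z,m \right)} = -1$
$B{\left(d \right)} = - 2 d$
$A{\left(V \right)} = \frac{2 + V}{17 + V}$ ($A{\left(V \right)} = \frac{V + 2}{V + 17} = \frac{2 + V}{17 + V}$)
$F{\left(E \right)} = E^{2}$
$A{\left(X \right)} - F{\left(B{\left(h{\left(2,-5 \right)} \right)} \right)} = \frac{2 - 1}{17 - 1} - \left(\left(-2\right) \left(-1\right)\right)^{2} = \frac{1}{16} \cdot 1 - 2^{2} = \frac{1}{16} \cdot 1 - 4 = \frac{1}{16} - 4 = - \frac{63}{16}$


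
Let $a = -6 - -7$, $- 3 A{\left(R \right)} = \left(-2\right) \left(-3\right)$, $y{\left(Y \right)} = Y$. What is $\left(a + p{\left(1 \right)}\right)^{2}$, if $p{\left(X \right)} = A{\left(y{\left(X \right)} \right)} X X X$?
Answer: $1$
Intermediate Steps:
$A{\left(R \right)} = -2$ ($A{\left(R \right)} = - \frac{\left(-2\right) \left(-3\right)}{3} = \left(- \frac{1}{3}\right) 6 = -2$)
$a = 1$ ($a = -6 + 7 = 1$)
$p{\left(X \right)} = - 2 X^{3}$ ($p{\left(X \right)} = - 2 X X X = - 2 X^{2} X = - 2 X^{3}$)
$\left(a + p{\left(1 \right)}\right)^{2} = \left(1 - 2 \cdot 1^{3}\right)^{2} = \left(1 - 2\right)^{2} = \left(-1\right)^{2} = 1$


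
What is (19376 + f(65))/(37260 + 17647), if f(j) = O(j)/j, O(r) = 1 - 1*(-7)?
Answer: 1259448/3568955 ≈ 0.35289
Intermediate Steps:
O(r) = 8 (O(r) = 1 + 7 = 8)
f(j) = 8/j
(19376 + f(65))/(37260 + 17647) = (19376 + 8/65)/(37260 + 17647) = (19376 + 8*(1/65))/54907 = (19376 + 8/65)*(1/54907) = (1259448/65)*(1/54907) = 1259448/3568955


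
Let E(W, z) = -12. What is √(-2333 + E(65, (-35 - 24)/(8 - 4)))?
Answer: I*√2345 ≈ 48.425*I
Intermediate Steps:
√(-2333 + E(65, (-35 - 24)/(8 - 4))) = √(-2333 - 12) = √(-2345) = I*√2345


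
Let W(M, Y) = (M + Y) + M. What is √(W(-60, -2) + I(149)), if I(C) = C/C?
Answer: 11*I ≈ 11.0*I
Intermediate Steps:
W(M, Y) = Y + 2*M
I(C) = 1
√(W(-60, -2) + I(149)) = √((-2 + 2*(-60)) + 1) = √((-2 - 120) + 1) = √(-122 + 1) = √(-121) = 11*I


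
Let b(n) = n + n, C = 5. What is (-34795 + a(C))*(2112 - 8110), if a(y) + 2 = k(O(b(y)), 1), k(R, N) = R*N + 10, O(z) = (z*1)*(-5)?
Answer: 208952326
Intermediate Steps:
b(n) = 2*n
O(z) = -5*z (O(z) = z*(-5) = -5*z)
k(R, N) = 10 + N*R (k(R, N) = N*R + 10 = 10 + N*R)
a(y) = 8 - 10*y (a(y) = -2 + (10 + 1*(-10*y)) = -2 + (10 - 10*y) = 8 - 10*y)
(-34795 + a(C))*(2112 - 8110) = (-34795 + (8 - 10*5))*(2112 - 8110) = (-34795 + (8 - 50))*(-5998) = (-34795 - 42)*(-5998) = -34837*(-5998) = 208952326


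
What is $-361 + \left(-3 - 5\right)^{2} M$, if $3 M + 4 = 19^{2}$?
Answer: $7255$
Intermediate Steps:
$M = 119$ ($M = - \frac{4}{3} + \frac{19^{2}}{3} = - \frac{4}{3} + \frac{1}{3} \cdot 361 = - \frac{4}{3} + \frac{361}{3} = 119$)
$-361 + \left(-3 - 5\right)^{2} M = -361 + \left(-3 - 5\right)^{2} \cdot 119 = -361 + \left(-8\right)^{2} \cdot 119 = -361 + 64 \cdot 119 = -361 + 7616 = 7255$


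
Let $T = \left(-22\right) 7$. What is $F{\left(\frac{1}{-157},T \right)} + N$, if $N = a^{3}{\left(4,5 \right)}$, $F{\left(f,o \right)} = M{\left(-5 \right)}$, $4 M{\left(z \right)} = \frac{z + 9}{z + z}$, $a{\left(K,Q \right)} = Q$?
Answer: $\frac{1249}{10} \approx 124.9$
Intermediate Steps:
$T = -154$
$M{\left(z \right)} = \frac{9 + z}{8 z}$ ($M{\left(z \right)} = \frac{\left(z + 9\right) \frac{1}{z + z}}{4} = \frac{\left(9 + z\right) \frac{1}{2 z}}{4} = \frac{\frac{1}{2} \frac{1}{z} \left(9 + z\right)}{4} = \frac{9 + z}{8 z}$)
$F{\left(f,o \right)} = - \frac{1}{10}$ ($F{\left(f,o \right)} = \frac{9 - 5}{8 \left(-5\right)} = \frac{1}{8} \left(- \frac{1}{5}\right) 4 = - \frac{1}{10}$)
$N = 125$ ($N = 5^{3} = 125$)
$F{\left(\frac{1}{-157},T \right)} + N = - \frac{1}{10} + 125 = \frac{1249}{10}$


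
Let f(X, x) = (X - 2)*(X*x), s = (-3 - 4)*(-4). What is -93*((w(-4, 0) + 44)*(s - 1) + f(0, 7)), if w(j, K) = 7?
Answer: -128061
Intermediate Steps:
s = 28 (s = -7*(-4) = 28)
f(X, x) = X*x*(-2 + X) (f(X, x) = (-2 + X)*(X*x) = X*x*(-2 + X))
-93*((w(-4, 0) + 44)*(s - 1) + f(0, 7)) = -93*((7 + 44)*(28 - 1) + 0*7*(-2 + 0)) = -93*(51*27 + 0*7*(-2)) = -93*(1377 + 0) = -93*1377 = -128061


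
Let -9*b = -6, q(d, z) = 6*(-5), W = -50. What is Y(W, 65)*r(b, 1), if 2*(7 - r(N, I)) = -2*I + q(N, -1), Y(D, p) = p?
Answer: 1495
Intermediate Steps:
q(d, z) = -30
b = 2/3 (b = -1/9*(-6) = 2/3 ≈ 0.66667)
r(N, I) = 22 + I (r(N, I) = 7 - (-2*I - 30)/2 = 7 - (-30 - 2*I)/2 = 7 + (15 + I) = 22 + I)
Y(W, 65)*r(b, 1) = 65*(22 + 1) = 65*23 = 1495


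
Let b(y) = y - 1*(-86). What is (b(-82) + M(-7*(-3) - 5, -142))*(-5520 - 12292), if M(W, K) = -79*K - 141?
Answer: -197374772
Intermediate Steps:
b(y) = 86 + y (b(y) = y + 86 = 86 + y)
M(W, K) = -141 - 79*K
(b(-82) + M(-7*(-3) - 5, -142))*(-5520 - 12292) = ((86 - 82) + (-141 - 79*(-142)))*(-5520 - 12292) = (4 + (-141 + 11218))*(-17812) = (4 + 11077)*(-17812) = 11081*(-17812) = -197374772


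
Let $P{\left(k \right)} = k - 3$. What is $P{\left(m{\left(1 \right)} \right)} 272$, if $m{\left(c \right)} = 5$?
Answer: $544$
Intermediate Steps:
$P{\left(k \right)} = -3 + k$ ($P{\left(k \right)} = k - 3 = -3 + k$)
$P{\left(m{\left(1 \right)} \right)} 272 = \left(-3 + 5\right) 272 = 2 \cdot 272 = 544$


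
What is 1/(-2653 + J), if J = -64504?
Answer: -1/67157 ≈ -1.4890e-5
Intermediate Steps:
1/(-2653 + J) = 1/(-2653 - 64504) = 1/(-67157) = -1/67157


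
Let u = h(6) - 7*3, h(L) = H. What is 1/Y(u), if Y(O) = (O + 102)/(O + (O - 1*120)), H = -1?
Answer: -41/20 ≈ -2.0500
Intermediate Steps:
h(L) = -1
u = -22 (u = -1 - 7*3 = -1 - 21 = -22)
Y(O) = (102 + O)/(-120 + 2*O) (Y(O) = (102 + O)/(O + (O - 120)) = (102 + O)/(O + (-120 + O)) = (102 + O)/(-120 + 2*O))
1/Y(u) = 1/((102 - 22)/(2*(-60 - 22))) = 1/((½)*80/(-82)) = 1/((½)*(-1/82)*80) = 1/(-20/41) = -41/20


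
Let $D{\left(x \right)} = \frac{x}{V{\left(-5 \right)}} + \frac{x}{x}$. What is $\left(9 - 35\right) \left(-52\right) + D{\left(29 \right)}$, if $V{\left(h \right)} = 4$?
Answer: $\frac{5441}{4} \approx 1360.3$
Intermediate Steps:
$D{\left(x \right)} = 1 + \frac{x}{4}$ ($D{\left(x \right)} = \frac{x}{4} + \frac{x}{x} = x \frac{1}{4} + 1 = \frac{x}{4} + 1 = 1 + \frac{x}{4}$)
$\left(9 - 35\right) \left(-52\right) + D{\left(29 \right)} = \left(9 - 35\right) \left(-52\right) + \left(1 + \frac{1}{4} \cdot 29\right) = \left(-26\right) \left(-52\right) + \left(1 + \frac{29}{4}\right) = 1352 + \frac{33}{4} = \frac{5441}{4}$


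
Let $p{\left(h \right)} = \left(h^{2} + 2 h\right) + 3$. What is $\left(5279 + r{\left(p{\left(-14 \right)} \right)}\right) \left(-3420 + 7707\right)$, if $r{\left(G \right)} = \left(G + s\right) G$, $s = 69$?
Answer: $198569553$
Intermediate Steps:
$p{\left(h \right)} = 3 + h^{2} + 2 h$
$r{\left(G \right)} = G \left(69 + G\right)$ ($r{\left(G \right)} = \left(G + 69\right) G = \left(69 + G\right) G = G \left(69 + G\right)$)
$\left(5279 + r{\left(p{\left(-14 \right)} \right)}\right) \left(-3420 + 7707\right) = \left(5279 + \left(3 + \left(-14\right)^{2} + 2 \left(-14\right)\right) \left(69 + \left(3 + \left(-14\right)^{2} + 2 \left(-14\right)\right)\right)\right) \left(-3420 + 7707\right) = \left(5279 + \left(3 + 196 - 28\right) \left(69 + \left(3 + 196 - 28\right)\right)\right) 4287 = \left(5279 + 171 \left(69 + 171\right)\right) 4287 = \left(5279 + 171 \cdot 240\right) 4287 = \left(5279 + 41040\right) 4287 = 46319 \cdot 4287 = 198569553$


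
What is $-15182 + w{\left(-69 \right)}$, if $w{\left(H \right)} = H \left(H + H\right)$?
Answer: $-5660$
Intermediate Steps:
$w{\left(H \right)} = 2 H^{2}$ ($w{\left(H \right)} = H 2 H = 2 H^{2}$)
$-15182 + w{\left(-69 \right)} = -15182 + 2 \left(-69\right)^{2} = -15182 + 2 \cdot 4761 = -15182 + 9522 = -5660$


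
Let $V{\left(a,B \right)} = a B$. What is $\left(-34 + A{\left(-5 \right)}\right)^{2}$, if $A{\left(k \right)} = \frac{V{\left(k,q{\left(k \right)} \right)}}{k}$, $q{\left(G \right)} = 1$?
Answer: $1089$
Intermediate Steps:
$V{\left(a,B \right)} = B a$
$A{\left(k \right)} = 1$ ($A{\left(k \right)} = \frac{1 k}{k} = \frac{k}{k} = 1$)
$\left(-34 + A{\left(-5 \right)}\right)^{2} = \left(-34 + 1\right)^{2} = \left(-33\right)^{2} = 1089$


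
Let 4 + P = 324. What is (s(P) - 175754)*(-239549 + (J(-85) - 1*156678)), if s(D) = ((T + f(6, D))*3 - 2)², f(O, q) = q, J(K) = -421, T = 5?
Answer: -305805691800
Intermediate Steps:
P = 320 (P = -4 + 324 = 320)
s(D) = (13 + 3*D)² (s(D) = ((5 + D)*3 - 2)² = ((15 + 3*D) - 2)² = (13 + 3*D)²)
(s(P) - 175754)*(-239549 + (J(-85) - 1*156678)) = ((13 + 3*320)² - 175754)*(-239549 + (-421 - 1*156678)) = ((13 + 960)² - 175754)*(-239549 + (-421 - 156678)) = (973² - 175754)*(-239549 - 157099) = (946729 - 175754)*(-396648) = 770975*(-396648) = -305805691800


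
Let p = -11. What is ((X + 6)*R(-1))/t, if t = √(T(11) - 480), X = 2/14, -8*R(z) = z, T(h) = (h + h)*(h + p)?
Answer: -43*I*√30/6720 ≈ -0.035048*I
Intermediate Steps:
T(h) = 2*h*(-11 + h) (T(h) = (h + h)*(h - 11) = (2*h)*(-11 + h) = 2*h*(-11 + h))
R(z) = -z/8
X = ⅐ (X = 2*(1/14) = ⅐ ≈ 0.14286)
t = 4*I*√30 (t = √(2*11*(-11 + 11) - 480) = √(2*11*0 - 480) = √(0 - 480) = √(-480) = 4*I*√30 ≈ 21.909*I)
((X + 6)*R(-1))/t = ((⅐ + 6)*(-⅛*(-1)))/((4*I*√30)) = ((43/7)*(⅛))*(-I*√30/120) = 43*(-I*√30/120)/56 = -43*I*√30/6720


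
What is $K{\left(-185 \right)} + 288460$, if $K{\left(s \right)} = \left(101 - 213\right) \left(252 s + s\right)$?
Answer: $5530620$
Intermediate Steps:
$K{\left(s \right)} = - 28336 s$ ($K{\left(s \right)} = - 112 \cdot 253 s = - 28336 s$)
$K{\left(-185 \right)} + 288460 = \left(-28336\right) \left(-185\right) + 288460 = 5242160 + 288460 = 5530620$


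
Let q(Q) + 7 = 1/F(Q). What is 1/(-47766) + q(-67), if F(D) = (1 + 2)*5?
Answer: -1655893/238830 ≈ -6.9334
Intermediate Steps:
F(D) = 15 (F(D) = 3*5 = 15)
q(Q) = -104/15 (q(Q) = -7 + 1/15 = -104/15)
1/(-47766) + q(-67) = 1/(-47766) - 104/15 = -1/47766 - 104/15 = -1655893/238830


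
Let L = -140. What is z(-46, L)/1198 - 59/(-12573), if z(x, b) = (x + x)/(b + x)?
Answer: 1191964/233468037 ≈ 0.0051055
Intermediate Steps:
z(x, b) = 2*x/(b + x) (z(x, b) = (2*x)/(b + x) = 2*x/(b + x))
z(-46, L)/1198 - 59/(-12573) = (2*(-46)/(-140 - 46))/1198 - 59/(-12573) = (2*(-46)/(-186))*(1/1198) - 59*(-1/12573) = (2*(-46)*(-1/186))*(1/1198) + 59/12573 = (46/93)*(1/1198) + 59/12573 = 23/55707 + 59/12573 = 1191964/233468037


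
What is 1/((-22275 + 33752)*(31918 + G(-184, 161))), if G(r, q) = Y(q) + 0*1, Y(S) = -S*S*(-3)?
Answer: 1/1258808837 ≈ 7.9440e-10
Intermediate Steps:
Y(S) = 3*S² (Y(S) = -S²*(-3) = 3*S²)
G(r, q) = 3*q² (G(r, q) = 3*q² + 0*1 = 3*q² + 0 = 3*q²)
1/((-22275 + 33752)*(31918 + G(-184, 161))) = 1/((-22275 + 33752)*(31918 + 3*161²)) = 1/(11477*(31918 + 3*25921)) = 1/(11477*(31918 + 77763)) = 1/(11477*109681) = 1/1258808837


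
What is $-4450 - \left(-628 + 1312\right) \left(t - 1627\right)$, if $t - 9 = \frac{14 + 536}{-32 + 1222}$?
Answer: $\frac{131131558}{119} \approx 1.1019 \cdot 10^{6}$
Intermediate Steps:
$t = \frac{1126}{119}$ ($t = 9 + \frac{14 + 536}{-32 + 1222} = 9 + \frac{550}{1190} = 9 + 550 \cdot \frac{1}{1190} = 9 + \frac{55}{119} = \frac{1126}{119} \approx 9.4622$)
$-4450 - \left(-628 + 1312\right) \left(t - 1627\right) = -4450 - \left(-628 + 1312\right) \left(\frac{1126}{119} - 1627\right) = -4450 - 684 \left(- \frac{192487}{119}\right) = -4450 - - \frac{131661108}{119} = -4450 + \frac{131661108}{119} = \frac{131131558}{119}$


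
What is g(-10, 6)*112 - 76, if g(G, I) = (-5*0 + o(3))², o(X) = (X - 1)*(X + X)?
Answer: 16052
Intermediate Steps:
o(X) = 2*X*(-1 + X) (o(X) = (-1 + X)*(2*X) = 2*X*(-1 + X))
g(G, I) = 144 (g(G, I) = (-5*0 + 2*3*(-1 + 3))² = (0 + 2*3*2)² = (0 + 12)² = 12² = 144)
g(-10, 6)*112 - 76 = 144*112 - 76 = 16128 - 76 = 16052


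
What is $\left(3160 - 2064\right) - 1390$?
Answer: $-294$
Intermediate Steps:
$\left(3160 - 2064\right) - 1390 = 1096 - 1390 = -294$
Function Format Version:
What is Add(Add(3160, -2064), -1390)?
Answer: -294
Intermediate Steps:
Add(Add(3160, -2064), -1390) = Add(1096, -1390) = -294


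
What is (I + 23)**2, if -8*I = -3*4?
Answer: 2401/4 ≈ 600.25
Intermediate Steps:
I = 3/2 (I = -(-3)*4/8 = -1/8*(-12) = 3/2 ≈ 1.5000)
(I + 23)**2 = (3/2 + 23)**2 = (49/2)**2 = 2401/4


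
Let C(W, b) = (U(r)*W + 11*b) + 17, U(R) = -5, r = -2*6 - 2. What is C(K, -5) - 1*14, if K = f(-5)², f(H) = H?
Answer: -177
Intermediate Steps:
r = -14 (r = -12 - 2 = -14)
K = 25 (K = (-5)² = 25)
C(W, b) = 17 - 5*W + 11*b (C(W, b) = (-5*W + 11*b) + 17 = 17 - 5*W + 11*b)
C(K, -5) - 1*14 = (17 - 5*25 + 11*(-5)) - 1*14 = (17 - 125 - 55) - 14 = -163 - 14 = -177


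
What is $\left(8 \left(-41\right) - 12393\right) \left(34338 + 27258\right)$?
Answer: $-783562716$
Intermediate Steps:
$\left(8 \left(-41\right) - 12393\right) \left(34338 + 27258\right) = \left(-328 - 12393\right) 61596 = \left(-12721\right) 61596 = -783562716$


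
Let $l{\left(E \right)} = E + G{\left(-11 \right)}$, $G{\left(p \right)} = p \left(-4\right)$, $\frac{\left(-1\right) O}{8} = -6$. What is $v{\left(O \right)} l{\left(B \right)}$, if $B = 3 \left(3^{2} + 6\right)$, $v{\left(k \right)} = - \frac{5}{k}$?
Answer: $- \frac{445}{48} \approx -9.2708$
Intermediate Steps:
$O = 48$ ($O = \left(-8\right) \left(-6\right) = 48$)
$G{\left(p \right)} = - 4 p$
$B = 45$ ($B = 3 \left(9 + 6\right) = 3 \cdot 15 = 45$)
$l{\left(E \right)} = 44 + E$ ($l{\left(E \right)} = E - -44 = E + 44 = 44 + E$)
$v{\left(O \right)} l{\left(B \right)} = - \frac{5}{48} \left(44 + 45\right) = \left(-5\right) \frac{1}{48} \cdot 89 = \left(- \frac{5}{48}\right) 89 = - \frac{445}{48}$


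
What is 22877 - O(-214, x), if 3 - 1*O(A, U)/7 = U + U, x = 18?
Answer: 23108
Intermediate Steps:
O(A, U) = 21 - 14*U (O(A, U) = 21 - 7*(U + U) = 21 - 14*U)
22877 - O(-214, x) = 22877 - (21 - 14*18) = 22877 - (21 - 252) = 22877 - 1*(-231) = 22877 + 231 = 23108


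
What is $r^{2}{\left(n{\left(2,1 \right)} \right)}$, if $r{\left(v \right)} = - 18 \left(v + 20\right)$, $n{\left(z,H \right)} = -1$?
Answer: $116964$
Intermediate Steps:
$r{\left(v \right)} = -360 - 18 v$ ($r{\left(v \right)} = - 18 \left(20 + v\right) = -360 - 18 v$)
$r^{2}{\left(n{\left(2,1 \right)} \right)} = \left(-360 - -18\right)^{2} = \left(-360 + 18\right)^{2} = \left(-342\right)^{2} = 116964$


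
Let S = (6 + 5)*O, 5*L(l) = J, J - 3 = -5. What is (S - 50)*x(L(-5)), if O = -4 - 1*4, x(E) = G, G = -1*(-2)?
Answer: -276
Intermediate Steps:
J = -2 (J = 3 - 5 = -2)
L(l) = -⅖ (L(l) = (⅕)*(-2) = -⅖)
G = 2
x(E) = 2
O = -8 (O = -4 - 4 = -8)
S = -88 (S = (6 + 5)*(-8) = 11*(-8) = -88)
(S - 50)*x(L(-5)) = (-88 - 50)*2 = -138*2 = -276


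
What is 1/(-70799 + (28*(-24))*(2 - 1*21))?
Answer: -1/58031 ≈ -1.7232e-5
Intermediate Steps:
1/(-70799 + (28*(-24))*(2 - 1*21)) = 1/(-70799 - 672*(2 - 21)) = 1/(-70799 - 672*(-19)) = 1/(-70799 + 12768) = 1/(-58031) = -1/58031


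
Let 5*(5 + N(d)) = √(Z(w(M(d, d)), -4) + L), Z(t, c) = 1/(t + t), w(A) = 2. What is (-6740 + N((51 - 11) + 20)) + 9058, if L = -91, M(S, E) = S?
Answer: 2313 + 11*I*√3/10 ≈ 2313.0 + 1.9053*I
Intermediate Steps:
Z(t, c) = 1/(2*t)
N(d) = -5 + 11*I*√3/10 (N(d) = -5 + √((½)/2 - 91)/5 = -5 + √((½)*(½) - 91)/5 = -5 + √(¼ - 91)/5 = -5 + √(-363/4)/5 = -5 + (11*I*√3/2)/5 = -5 + 11*I*√3/10)
(-6740 + N((51 - 11) + 20)) + 9058 = (-6740 + (-5 + 11*I*√3/10)) + 9058 = (-6745 + 11*I*√3/10) + 9058 = 2313 + 11*I*√3/10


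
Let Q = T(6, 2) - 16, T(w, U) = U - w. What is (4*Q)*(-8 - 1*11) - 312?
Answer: 1208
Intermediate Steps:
Q = -20 (Q = (2 - 1*6) - 16 = (2 - 6) - 16 = -4 - 16 = -20)
(4*Q)*(-8 - 1*11) - 312 = (4*(-20))*(-8 - 1*11) - 312 = -80*(-8 - 11) - 312 = -80*(-19) - 312 = 1520 - 312 = 1208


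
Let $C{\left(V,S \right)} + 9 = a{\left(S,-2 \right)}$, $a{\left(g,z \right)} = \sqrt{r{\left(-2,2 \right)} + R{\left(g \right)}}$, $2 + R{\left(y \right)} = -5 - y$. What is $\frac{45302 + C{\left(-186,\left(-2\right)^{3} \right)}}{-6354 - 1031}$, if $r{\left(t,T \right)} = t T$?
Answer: $- \frac{45293}{7385} - \frac{i \sqrt{3}}{7385} \approx -6.1331 - 0.00023454 i$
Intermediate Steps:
$r{\left(t,T \right)} = T t$
$R{\left(y \right)} = -7 - y$ ($R{\left(y \right)} = -2 - \left(5 + y\right) = -7 - y$)
$a{\left(g,z \right)} = \sqrt{-11 - g}$ ($a{\left(g,z \right)} = \sqrt{2 \left(-2\right) - \left(7 + g\right)} = \sqrt{-4 - \left(7 + g\right)} = \sqrt{-11 - g}$)
$C{\left(V,S \right)} = -9 + \sqrt{-11 - S}$
$\frac{45302 + C{\left(-186,\left(-2\right)^{3} \right)}}{-6354 - 1031} = \frac{45302 - \left(9 - \sqrt{-11 - \left(-2\right)^{3}}\right)}{-6354 - 1031} = \frac{45302 - \left(9 - \sqrt{-11 - -8}\right)}{-7385} = \left(45302 - \left(9 - \sqrt{-11 + 8}\right)\right) \left(- \frac{1}{7385}\right) = \left(45302 - \left(9 - \sqrt{-3}\right)\right) \left(- \frac{1}{7385}\right) = \left(45302 - \left(9 - i \sqrt{3}\right)\right) \left(- \frac{1}{7385}\right) = \left(45293 + i \sqrt{3}\right) \left(- \frac{1}{7385}\right) = - \frac{45293}{7385} - \frac{i \sqrt{3}}{7385}$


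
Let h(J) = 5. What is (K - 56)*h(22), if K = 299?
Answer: 1215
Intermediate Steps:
(K - 56)*h(22) = (299 - 56)*5 = 243*5 = 1215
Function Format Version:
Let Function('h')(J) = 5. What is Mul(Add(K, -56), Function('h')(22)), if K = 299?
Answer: 1215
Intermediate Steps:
Mul(Add(K, -56), Function('h')(22)) = Mul(Add(299, -56), 5) = Mul(243, 5) = 1215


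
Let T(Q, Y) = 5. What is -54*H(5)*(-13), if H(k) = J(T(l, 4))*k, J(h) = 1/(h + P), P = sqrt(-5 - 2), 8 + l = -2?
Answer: 8775/16 - 1755*I*sqrt(7)/16 ≈ 548.44 - 290.21*I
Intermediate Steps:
l = -10 (l = -8 - 2 = -10)
P = I*sqrt(7) (P = sqrt(-7) = I*sqrt(7) ≈ 2.6458*I)
J(h) = 1/(h + I*sqrt(7))
H(k) = k/(5 + I*sqrt(7))
-54*H(5)*(-13) = -54*((5/32)*5 - 1/32*I*5*sqrt(7))*(-13) = -54*(25/32 - 5*I*sqrt(7)/32)*(-13) = -9*(75/16 - 15*I*sqrt(7)/16)*(-13) = (-675/16 + 135*I*sqrt(7)/16)*(-13) = 8775/16 - 1755*I*sqrt(7)/16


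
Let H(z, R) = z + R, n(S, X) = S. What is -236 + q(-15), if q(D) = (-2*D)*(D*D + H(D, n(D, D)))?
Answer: 5614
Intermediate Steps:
H(z, R) = R + z
q(D) = -2*D*(D² + 2*D) (q(D) = (-2*D)*(D*D + (D + D)) = (-2*D)*(D² + 2*D) = -2*D*(D² + 2*D))
-236 + q(-15) = -236 - 2*(-15)²*(2 - 15) = -236 - 2*225*(-13) = -236 + 5850 = 5614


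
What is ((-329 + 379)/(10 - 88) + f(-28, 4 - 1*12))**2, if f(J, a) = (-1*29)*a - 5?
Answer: 77933584/1521 ≈ 51238.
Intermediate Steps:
f(J, a) = -5 - 29*a (f(J, a) = -29*a - 5 = -5 - 29*a)
((-329 + 379)/(10 - 88) + f(-28, 4 - 1*12))**2 = ((-329 + 379)/(10 - 88) + (-5 - 29*(4 - 1*12)))**2 = (50/(-78) + (-5 - 29*(4 - 12)))**2 = (50*(-1/78) + (-5 - 29*(-8)))**2 = (-25/39 + (-5 + 232))**2 = (-25/39 + 227)**2 = (8828/39)**2 = 77933584/1521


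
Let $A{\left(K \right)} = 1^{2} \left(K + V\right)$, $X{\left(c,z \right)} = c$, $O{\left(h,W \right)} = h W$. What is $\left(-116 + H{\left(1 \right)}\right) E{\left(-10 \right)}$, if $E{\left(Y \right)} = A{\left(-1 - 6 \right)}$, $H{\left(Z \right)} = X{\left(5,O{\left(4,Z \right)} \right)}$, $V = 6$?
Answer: $111$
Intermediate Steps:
$O{\left(h,W \right)} = W h$
$H{\left(Z \right)} = 5$
$A{\left(K \right)} = 6 + K$ ($A{\left(K \right)} = 1^{2} \left(K + 6\right) = 1 \left(6 + K\right) = 6 + K$)
$E{\left(Y \right)} = -1$ ($E{\left(Y \right)} = 6 - 7 = -1$)
$\left(-116 + H{\left(1 \right)}\right) E{\left(-10 \right)} = \left(-116 + 5\right) \left(-1\right) = \left(-111\right) \left(-1\right) = 111$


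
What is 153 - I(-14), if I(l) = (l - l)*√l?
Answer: 153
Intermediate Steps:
I(l) = 0 (I(l) = 0*√l = 0)
153 - I(-14) = 153 - 1*0 = 153 + 0 = 153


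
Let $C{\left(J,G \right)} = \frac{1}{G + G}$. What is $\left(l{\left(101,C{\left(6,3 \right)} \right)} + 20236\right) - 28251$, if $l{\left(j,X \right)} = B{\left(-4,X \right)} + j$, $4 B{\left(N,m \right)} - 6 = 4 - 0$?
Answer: $- \frac{15823}{2} \approx -7911.5$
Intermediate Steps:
$B{\left(N,m \right)} = \frac{5}{2}$ ($B{\left(N,m \right)} = \frac{3}{2} + \frac{4 - 0}{4} = \frac{3}{2} + \frac{4 + 0}{4} = \frac{3}{2} + \frac{1}{4} \cdot 4 = \frac{3}{2} + 1 = \frac{5}{2}$)
$C{\left(J,G \right)} = \frac{1}{2 G}$
$l{\left(j,X \right)} = \frac{5}{2} + j$
$\left(l{\left(101,C{\left(6,3 \right)} \right)} + 20236\right) - 28251 = \left(\left(\frac{5}{2} + 101\right) + 20236\right) - 28251 = \left(\frac{207}{2} + 20236\right) - 28251 = \frac{40679}{2} - 28251 = - \frac{15823}{2}$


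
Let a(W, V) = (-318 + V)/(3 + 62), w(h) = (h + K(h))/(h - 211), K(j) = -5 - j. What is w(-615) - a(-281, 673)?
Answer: -58581/10738 ≈ -5.4555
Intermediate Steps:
w(h) = -5/(-211 + h) (w(h) = (h + (-5 - h))/(h - 211) = -5/(-211 + h))
a(W, V) = -318/65 + V/65 (a(W, V) = (-318 + V)/65 = (-318 + V)*(1/65) = -318/65 + V/65)
w(-615) - a(-281, 673) = -5/(-211 - 615) - (-318/65 + (1/65)*673) = -5/(-826) - (-318/65 + 673/65) = -5*(-1/826) - 1*71/13 = 5/826 - 71/13 = -58581/10738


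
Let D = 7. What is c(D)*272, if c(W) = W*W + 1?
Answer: 13600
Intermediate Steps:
c(W) = 1 + W² (c(W) = W² + 1 = 1 + W²)
c(D)*272 = (1 + 7²)*272 = (1 + 49)*272 = 50*272 = 13600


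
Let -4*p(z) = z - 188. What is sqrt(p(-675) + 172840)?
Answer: 7*sqrt(14127)/2 ≈ 416.00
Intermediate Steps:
p(z) = 47 - z/4 (p(z) = -(z - 188)/4 = -(-188 + z)/4 = 47 - z/4)
sqrt(p(-675) + 172840) = sqrt((47 - 1/4*(-675)) + 172840) = sqrt((47 + 675/4) + 172840) = sqrt(863/4 + 172840) = sqrt(692223/4) = 7*sqrt(14127)/2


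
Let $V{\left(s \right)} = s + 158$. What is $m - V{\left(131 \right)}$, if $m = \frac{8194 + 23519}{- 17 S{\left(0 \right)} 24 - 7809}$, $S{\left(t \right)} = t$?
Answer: $- \frac{762838}{2603} \approx -293.06$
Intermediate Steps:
$V{\left(s \right)} = 158 + s$
$m = - \frac{10571}{2603}$ ($m = \frac{8194 + 23519}{\left(-17\right) 0 \cdot 24 - 7809} = \frac{31713}{0 \cdot 24 - 7809} = \frac{31713}{0 - 7809} = \frac{31713}{-7809} = 31713 \left(- \frac{1}{7809}\right) = - \frac{10571}{2603} \approx -4.0611$)
$m - V{\left(131 \right)} = - \frac{10571}{2603} - \left(158 + 131\right) = - \frac{10571}{2603} - 289 = - \frac{762838}{2603}$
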